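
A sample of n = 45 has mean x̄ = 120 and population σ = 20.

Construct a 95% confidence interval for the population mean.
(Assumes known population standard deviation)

Answer: (114.1565, 125.8435)

Derivation:
Confidence level: 95%, α = 0.05
z_0.025 = 1.960
SE = σ/√n = 20/√45 = 2.9814
Margin of error = 1.960 × 2.9814 = 5.8435
CI: x̄ ± margin = 120 ± 5.8435
CI: (114.1565, 125.8435)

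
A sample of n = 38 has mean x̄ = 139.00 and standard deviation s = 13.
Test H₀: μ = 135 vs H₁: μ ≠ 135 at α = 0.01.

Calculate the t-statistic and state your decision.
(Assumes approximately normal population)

df = n - 1 = 37
SE = s/√n = 13/√38 = 2.1089
t = (x̄ - μ₀)/SE = (139.00 - 135)/2.1089 = 1.8967
Critical value: t_{0.005,37} = ±2.715
p-value ≈ 0.0657
Decision: fail to reject H₀

Answer: t = 1.8967, fail to reject H₀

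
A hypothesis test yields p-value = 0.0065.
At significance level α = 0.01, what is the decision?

Answer: reject H₀

Derivation:
Compare p-value to α:
0.0065 < 0.01
Decision: reject H₀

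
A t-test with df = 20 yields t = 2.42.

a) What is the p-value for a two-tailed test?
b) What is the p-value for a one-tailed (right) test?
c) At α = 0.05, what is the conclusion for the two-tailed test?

Using t-distribution with df = 20:
a) Two-tailed: p = 2×P(T > 2.42) = 0.0252
b) One-tailed: p = P(T > 2.42) = 0.0126
c) 0.0252 < 0.05, reject H₀

Answer: a) 0.0252, b) 0.0126, c) reject H₀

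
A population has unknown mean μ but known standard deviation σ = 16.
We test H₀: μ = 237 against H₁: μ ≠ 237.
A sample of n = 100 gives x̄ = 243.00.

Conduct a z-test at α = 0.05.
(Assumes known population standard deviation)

Standard error: SE = σ/√n = 16/√100 = 1.6000
z-statistic: z = (x̄ - μ₀)/SE = (243.00 - 237)/1.6000 = 3.7500
Critical value: ±1.960
p-value = 0.0002
Decision: reject H₀

Answer: z = 3.7500, reject H₀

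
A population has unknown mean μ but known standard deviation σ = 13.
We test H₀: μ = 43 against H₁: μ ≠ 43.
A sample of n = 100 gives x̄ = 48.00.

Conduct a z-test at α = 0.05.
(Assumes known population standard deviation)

Standard error: SE = σ/√n = 13/√100 = 1.3000
z-statistic: z = (x̄ - μ₀)/SE = (48.00 - 43)/1.3000 = 3.8462
Critical value: ±1.960
p-value = 0.0001
Decision: reject H₀

Answer: z = 3.8462, reject H₀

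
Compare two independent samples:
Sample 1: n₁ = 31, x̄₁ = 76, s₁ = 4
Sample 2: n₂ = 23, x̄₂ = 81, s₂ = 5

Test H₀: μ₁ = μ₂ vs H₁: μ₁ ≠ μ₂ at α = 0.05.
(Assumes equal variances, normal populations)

Pooled variance: s²_p = [30×4² + 22×5²]/(52) = 19.8077
s_p = 4.4506
SE = s_p×√(1/n₁ + 1/n₂) = 4.4506×√(1/31 + 1/23) = 1.2248
t = (x̄₁ - x̄₂)/SE = (76 - 81)/1.2248 = -4.0823
df = 52, t-critical = ±2.007
Decision: reject H₀

Answer: t = -4.0823, reject H₀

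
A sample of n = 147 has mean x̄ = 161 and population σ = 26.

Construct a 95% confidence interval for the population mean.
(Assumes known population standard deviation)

Confidence level: 95%, α = 0.05
z_0.025 = 1.960
SE = σ/√n = 26/√147 = 2.1444
Margin of error = 1.960 × 2.1444 = 4.2030
CI: x̄ ± margin = 161 ± 4.2030
CI: (156.7970, 165.2030)

Answer: (156.7970, 165.2030)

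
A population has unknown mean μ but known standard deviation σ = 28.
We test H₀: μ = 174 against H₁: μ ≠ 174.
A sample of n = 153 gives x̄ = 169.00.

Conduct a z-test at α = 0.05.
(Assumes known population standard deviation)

Answer: z = -2.2088, reject H₀

Derivation:
Standard error: SE = σ/√n = 28/√153 = 2.2637
z-statistic: z = (x̄ - μ₀)/SE = (169.00 - 174)/2.2637 = -2.2088
Critical value: ±1.960
p-value = 0.0272
Decision: reject H₀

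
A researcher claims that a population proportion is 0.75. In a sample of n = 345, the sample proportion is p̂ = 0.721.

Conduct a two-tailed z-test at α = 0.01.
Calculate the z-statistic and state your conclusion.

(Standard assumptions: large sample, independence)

Answer: z = -1.2439, fail to reject H₀

Derivation:
H₀: p = 0.75, H₁: p ≠ 0.75
Standard error: SE = √(p₀(1-p₀)/n) = √(0.75×0.25/345) = 0.023313
z-statistic: z = (p̂ - p₀)/SE = (0.721 - 0.75)/0.023313 = -1.2439
Critical value: z_0.005 = ±2.576
p-value = 0.2135
Decision: fail to reject H₀ at α = 0.01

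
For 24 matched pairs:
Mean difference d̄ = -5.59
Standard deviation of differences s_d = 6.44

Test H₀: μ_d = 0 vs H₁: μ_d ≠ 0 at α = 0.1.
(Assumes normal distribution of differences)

df = n - 1 = 23
SE = s_d/√n = 6.44/√24 = 1.3146
t = d̄/SE = -5.59/1.3146 = -4.2522
Critical value: t_{0.05,23} = ±1.714
p-value ≈ 0.0003
Decision: reject H₀

Answer: t = -4.2522, reject H₀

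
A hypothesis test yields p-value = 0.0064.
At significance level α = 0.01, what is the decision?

Compare p-value to α:
0.0064 < 0.01
Decision: reject H₀

Answer: reject H₀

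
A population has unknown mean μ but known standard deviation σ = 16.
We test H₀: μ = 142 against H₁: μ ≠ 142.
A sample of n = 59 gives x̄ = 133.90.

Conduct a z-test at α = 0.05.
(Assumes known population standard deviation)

Standard error: SE = σ/√n = 16/√59 = 2.0830
z-statistic: z = (x̄ - μ₀)/SE = (133.90 - 142)/2.0830 = -3.8886
Critical value: ±1.960
p-value = 0.0001
Decision: reject H₀

Answer: z = -3.8886, reject H₀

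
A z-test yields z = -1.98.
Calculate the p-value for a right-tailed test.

For z = -1.98:
p = P(Z > -1.98) = 1 - Φ(-1.98) = 0.9761

Answer: p-value ≈ 0.9761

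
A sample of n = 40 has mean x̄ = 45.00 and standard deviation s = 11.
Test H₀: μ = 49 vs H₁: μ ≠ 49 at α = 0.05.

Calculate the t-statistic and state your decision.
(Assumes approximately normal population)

Answer: t = -2.2998, reject H₀

Derivation:
df = n - 1 = 39
SE = s/√n = 11/√40 = 1.7393
t = (x̄ - μ₀)/SE = (45.00 - 49)/1.7393 = -2.2998
Critical value: t_{0.025,39} = ±2.023
p-value ≈ 0.0269
Decision: reject H₀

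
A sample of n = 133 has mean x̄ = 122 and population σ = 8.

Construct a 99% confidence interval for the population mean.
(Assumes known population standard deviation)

Answer: (120.2130, 123.7870)

Derivation:
Confidence level: 99%, α = 0.01
z_0.005 = 2.576
SE = σ/√n = 8/√133 = 0.6937
Margin of error = 2.576 × 0.6937 = 1.7870
CI: x̄ ± margin = 122 ± 1.7870
CI: (120.2130, 123.7870)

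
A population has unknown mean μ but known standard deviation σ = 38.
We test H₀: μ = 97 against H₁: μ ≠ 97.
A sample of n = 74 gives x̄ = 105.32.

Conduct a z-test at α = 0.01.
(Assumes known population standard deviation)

Standard error: SE = σ/√n = 38/√74 = 4.4174
z-statistic: z = (x̄ - μ₀)/SE = (105.32 - 97)/4.4174 = 1.8835
Critical value: ±2.576
p-value = 0.0596
Decision: fail to reject H₀

Answer: z = 1.8835, fail to reject H₀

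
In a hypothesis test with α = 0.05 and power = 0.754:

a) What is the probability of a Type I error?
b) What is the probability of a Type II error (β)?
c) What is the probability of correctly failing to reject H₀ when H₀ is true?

a) Type I error probability = α = 0.05
b) Power = P(reject H₀ | H₁ true) = 1 - β = 0.754, so Type II error probability = β = 1 - Power = 0.246
c) P(fail to reject H₀ | H₀ true) = 1 - α = 0.95

Answer: a) 0.05, b) 0.246, c) 0.95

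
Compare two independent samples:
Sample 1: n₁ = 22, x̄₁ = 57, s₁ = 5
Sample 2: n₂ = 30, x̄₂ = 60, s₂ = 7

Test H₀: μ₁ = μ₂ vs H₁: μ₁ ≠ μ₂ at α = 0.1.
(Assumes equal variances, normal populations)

Pooled variance: s²_p = [21×5² + 29×7²]/(50) = 38.9200
s_p = 6.2386
SE = s_p×√(1/n₁ + 1/n₂) = 6.2386×√(1/22 + 1/30) = 1.7511
t = (x̄₁ - x̄₂)/SE = (57 - 60)/1.7511 = -1.7132
df = 50, t-critical = ±1.676
Decision: reject H₀

Answer: t = -1.7132, reject H₀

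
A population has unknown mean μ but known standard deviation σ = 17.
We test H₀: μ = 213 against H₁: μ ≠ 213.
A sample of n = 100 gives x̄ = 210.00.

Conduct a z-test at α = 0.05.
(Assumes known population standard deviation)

Answer: z = -1.7647, fail to reject H₀

Derivation:
Standard error: SE = σ/√n = 17/√100 = 1.7000
z-statistic: z = (x̄ - μ₀)/SE = (210.00 - 213)/1.7000 = -1.7647
Critical value: ±1.960
p-value = 0.0776
Decision: fail to reject H₀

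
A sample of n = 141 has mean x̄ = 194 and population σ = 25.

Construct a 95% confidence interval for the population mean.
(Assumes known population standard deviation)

Confidence level: 95%, α = 0.05
z_0.025 = 1.960
SE = σ/√n = 25/√141 = 2.1054
Margin of error = 1.960 × 2.1054 = 4.1266
CI: x̄ ± margin = 194 ± 4.1266
CI: (189.8734, 198.1266)

Answer: (189.8734, 198.1266)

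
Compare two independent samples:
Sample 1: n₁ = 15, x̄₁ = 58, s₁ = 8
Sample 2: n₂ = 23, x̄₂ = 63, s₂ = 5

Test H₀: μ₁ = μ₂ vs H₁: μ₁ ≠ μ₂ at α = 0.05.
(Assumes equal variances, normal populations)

Answer: t = -2.3771, reject H₀

Derivation:
Pooled variance: s²_p = [14×8² + 22×5²]/(36) = 40.1667
s_p = 6.3377
SE = s_p×√(1/n₁ + 1/n₂) = 6.3377×√(1/15 + 1/23) = 2.1034
t = (x̄₁ - x̄₂)/SE = (58 - 63)/2.1034 = -2.3771
df = 36, t-critical = ±2.028
Decision: reject H₀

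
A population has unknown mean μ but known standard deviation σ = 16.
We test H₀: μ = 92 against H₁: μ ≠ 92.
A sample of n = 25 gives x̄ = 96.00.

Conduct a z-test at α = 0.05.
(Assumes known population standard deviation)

Standard error: SE = σ/√n = 16/√25 = 3.2000
z-statistic: z = (x̄ - μ₀)/SE = (96.00 - 92)/3.2000 = 1.2500
Critical value: ±1.960
p-value = 0.2113
Decision: fail to reject H₀

Answer: z = 1.2500, fail to reject H₀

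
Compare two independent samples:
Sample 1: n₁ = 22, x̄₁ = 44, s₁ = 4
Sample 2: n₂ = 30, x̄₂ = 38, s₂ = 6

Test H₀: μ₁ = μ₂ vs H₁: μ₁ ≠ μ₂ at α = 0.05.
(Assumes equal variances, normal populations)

Pooled variance: s²_p = [21×4² + 29×6²]/(50) = 27.6000
s_p = 5.2536
SE = s_p×√(1/n₁ + 1/n₂) = 5.2536×√(1/22 + 1/30) = 1.4746
t = (x̄₁ - x̄₂)/SE = (44 - 38)/1.4746 = 4.0689
df = 50, t-critical = ±2.009
Decision: reject H₀

Answer: t = 4.0689, reject H₀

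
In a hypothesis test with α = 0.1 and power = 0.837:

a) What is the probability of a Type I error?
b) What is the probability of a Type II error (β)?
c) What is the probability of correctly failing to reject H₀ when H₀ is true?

Answer: a) 0.1, b) 0.163, c) 0.9

Derivation:
a) Type I error probability = α = 0.1
b) Power = P(reject H₀ | H₁ true) = 1 - β = 0.837, so Type II error probability = β = 1 - Power = 0.163
c) P(fail to reject H₀ | H₀ true) = 1 - α = 0.9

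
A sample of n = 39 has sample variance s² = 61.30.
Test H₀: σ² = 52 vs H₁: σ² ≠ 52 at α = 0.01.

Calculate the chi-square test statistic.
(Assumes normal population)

Answer: χ² = 44.7962, fail to reject H₀

Derivation:
df = n - 1 = 38
χ² = (n-1)s²/σ₀² = 38×61.30/52 = 44.7962
Critical values: χ²_{0.995,38} = 19.289, χ²_{0.005,38} = 64.181
Rejection region: χ² < 19.289 or χ² > 64.181
Decision: fail to reject H₀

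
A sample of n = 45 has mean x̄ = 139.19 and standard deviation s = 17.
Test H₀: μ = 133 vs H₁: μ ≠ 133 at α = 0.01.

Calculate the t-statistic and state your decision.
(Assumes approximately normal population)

df = n - 1 = 44
SE = s/√n = 17/√45 = 2.5342
t = (x̄ - μ₀)/SE = (139.19 - 133)/2.5342 = 2.4426
Critical value: t_{0.005,44} = ±2.692
p-value ≈ 0.0187
Decision: fail to reject H₀

Answer: t = 2.4426, fail to reject H₀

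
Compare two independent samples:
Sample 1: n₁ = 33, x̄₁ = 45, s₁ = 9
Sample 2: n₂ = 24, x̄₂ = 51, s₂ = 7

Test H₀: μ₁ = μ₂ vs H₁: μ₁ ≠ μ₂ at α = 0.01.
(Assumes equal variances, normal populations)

Pooled variance: s²_p = [32×9² + 23×7²]/(55) = 67.6182
s_p = 8.2230
SE = s_p×√(1/n₁ + 1/n₂) = 8.2230×√(1/33 + 1/24) = 2.2060
t = (x̄₁ - x̄₂)/SE = (45 - 51)/2.2060 = -2.7199
df = 55, t-critical = ±2.668
Decision: reject H₀

Answer: t = -2.7199, reject H₀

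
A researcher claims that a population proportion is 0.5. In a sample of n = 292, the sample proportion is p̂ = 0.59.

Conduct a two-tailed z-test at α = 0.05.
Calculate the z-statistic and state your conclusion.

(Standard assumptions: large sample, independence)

Answer: z = 3.0759, reject H₀

Derivation:
H₀: p = 0.5, H₁: p ≠ 0.5
Standard error: SE = √(p₀(1-p₀)/n) = √(0.5×0.5/292) = 0.029260
z-statistic: z = (p̂ - p₀)/SE = (0.59 - 0.5)/0.029260 = 3.0759
Critical value: z_0.025 = ±1.960
p-value = 0.0021
Decision: reject H₀ at α = 0.05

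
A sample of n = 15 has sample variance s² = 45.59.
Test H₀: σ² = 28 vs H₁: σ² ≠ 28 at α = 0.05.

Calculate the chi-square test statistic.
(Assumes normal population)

df = n - 1 = 14
χ² = (n-1)s²/σ₀² = 14×45.59/28 = 22.7950
Critical values: χ²_{0.975,14} = 5.629, χ²_{0.025,14} = 26.119
Rejection region: χ² < 5.629 or χ² > 26.119
Decision: fail to reject H₀

Answer: χ² = 22.7950, fail to reject H₀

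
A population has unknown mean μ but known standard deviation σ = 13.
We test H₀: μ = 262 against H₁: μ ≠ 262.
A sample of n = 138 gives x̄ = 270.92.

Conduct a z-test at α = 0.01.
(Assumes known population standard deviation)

Answer: z = 8.0607, reject H₀

Derivation:
Standard error: SE = σ/√n = 13/√138 = 1.1066
z-statistic: z = (x̄ - μ₀)/SE = (270.92 - 262)/1.1066 = 8.0607
Critical value: ±2.576
p-value < 0.0001
Decision: reject H₀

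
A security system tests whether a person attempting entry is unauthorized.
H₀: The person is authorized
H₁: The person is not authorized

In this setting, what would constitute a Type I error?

Type I error: rejecting H₀ when it is actually true (false positive).
Type II error: failing to reject H₀ when H₁ is actually true (false negative).

Answer: Denying entry to an authorized person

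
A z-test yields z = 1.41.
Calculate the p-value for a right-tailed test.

Answer: p-value ≈ 0.0793

Derivation:
For z = 1.41:
p = P(Z > 1.41) = 1 - Φ(1.41) = 0.0793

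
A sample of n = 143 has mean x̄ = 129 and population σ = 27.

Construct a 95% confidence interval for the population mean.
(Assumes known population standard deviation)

Answer: (124.5745, 133.4255)

Derivation:
Confidence level: 95%, α = 0.05
z_0.025 = 1.960
SE = σ/√n = 27/√143 = 2.2579
Margin of error = 1.960 × 2.2579 = 4.4255
CI: x̄ ± margin = 129 ± 4.4255
CI: (124.5745, 133.4255)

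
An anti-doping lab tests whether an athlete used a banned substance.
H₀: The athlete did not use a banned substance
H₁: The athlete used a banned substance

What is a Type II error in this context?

Type I error: rejecting H₀ when it is actually true (false positive).
Type II error: failing to reject H₀ when H₁ is actually true (false negative).

Answer: Failing to detect doping in an athlete who used a banned substance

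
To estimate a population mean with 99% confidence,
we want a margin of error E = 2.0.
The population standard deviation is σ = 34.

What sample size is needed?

z_0.005 = 2.576
n = (z×σ/E)² = (2.576×34/2.0)²
n = 1917.7393
Round up: n = 1918

Answer: n = 1918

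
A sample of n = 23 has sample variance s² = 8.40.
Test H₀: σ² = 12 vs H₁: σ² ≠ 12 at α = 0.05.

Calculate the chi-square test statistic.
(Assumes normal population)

Answer: χ² = 15.4000, fail to reject H₀

Derivation:
df = n - 1 = 22
χ² = (n-1)s²/σ₀² = 22×8.40/12 = 15.4000
Critical values: χ²_{0.975,22} = 10.982, χ²_{0.025,22} = 36.781
Rejection region: χ² < 10.982 or χ² > 36.781
Decision: fail to reject H₀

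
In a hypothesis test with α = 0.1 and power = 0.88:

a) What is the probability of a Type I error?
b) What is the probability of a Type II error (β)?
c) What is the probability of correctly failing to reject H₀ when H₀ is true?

Answer: a) 0.1, b) 0.12, c) 0.9

Derivation:
a) Type I error probability = α = 0.1
b) Power = P(reject H₀ | H₁ true) = 1 - β = 0.88, so Type II error probability = β = 1 - Power = 0.12
c) P(fail to reject H₀ | H₀ true) = 1 - α = 0.9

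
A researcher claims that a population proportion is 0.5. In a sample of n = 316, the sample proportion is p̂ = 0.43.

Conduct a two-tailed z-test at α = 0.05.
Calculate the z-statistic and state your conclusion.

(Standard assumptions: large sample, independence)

H₀: p = 0.5, H₁: p ≠ 0.5
Standard error: SE = √(p₀(1-p₀)/n) = √(0.5×0.5/316) = 0.028127
z-statistic: z = (p̂ - p₀)/SE = (0.43 - 0.5)/0.028127 = -2.4887
Critical value: z_0.025 = ±1.960
p-value = 0.0128
Decision: reject H₀ at α = 0.05

Answer: z = -2.4887, reject H₀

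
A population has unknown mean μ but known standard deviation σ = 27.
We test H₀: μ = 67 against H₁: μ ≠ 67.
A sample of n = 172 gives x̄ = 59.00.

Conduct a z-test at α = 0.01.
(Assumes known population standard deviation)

Standard error: SE = σ/√n = 27/√172 = 2.0587
z-statistic: z = (x̄ - μ₀)/SE = (59.00 - 67)/2.0587 = -3.8859
Critical value: ±2.576
p-value = 0.0001
Decision: reject H₀

Answer: z = -3.8859, reject H₀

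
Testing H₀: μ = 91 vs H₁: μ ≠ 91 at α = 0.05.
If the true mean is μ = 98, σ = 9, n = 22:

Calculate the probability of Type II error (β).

SE = σ/√n = 9/√22 = 1.9188
Critical values: μ₀ ± z_0.025×SE = 91 ± 1.960×1.9188
Acceptance region: (87.2392, 94.7608)
Under H₁ (μ = 98): z_high = (94.7608 - 98)/1.9188 = -1.6881, z_low = (87.2392 - 98)/1.9188 = -5.6081
β = P(not reject | H₁) = Φ(-1.6881) - Φ(-5.6081) ≈ 0.0457

Answer: β ≈ 0.0457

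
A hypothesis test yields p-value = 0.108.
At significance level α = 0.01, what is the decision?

Compare p-value to α:
0.108 ≥ 0.01
Decision: fail to reject H₀

Answer: fail to reject H₀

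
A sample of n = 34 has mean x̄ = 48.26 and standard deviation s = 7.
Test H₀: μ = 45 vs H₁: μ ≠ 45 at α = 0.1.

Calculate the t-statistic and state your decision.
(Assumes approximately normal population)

df = n - 1 = 33
SE = s/√n = 7/√34 = 1.2005
t = (x̄ - μ₀)/SE = (48.26 - 45)/1.2005 = 2.7155
Critical value: t_{0.05,33} = ±1.692
p-value ≈ 0.0104
Decision: reject H₀

Answer: t = 2.7155, reject H₀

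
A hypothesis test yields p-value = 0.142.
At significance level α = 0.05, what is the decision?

Answer: fail to reject H₀

Derivation:
Compare p-value to α:
0.142 ≥ 0.05
Decision: fail to reject H₀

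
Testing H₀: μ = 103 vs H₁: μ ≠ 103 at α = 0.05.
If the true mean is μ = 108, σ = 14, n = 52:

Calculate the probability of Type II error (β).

SE = σ/√n = 14/√52 = 1.9415
Critical values: μ₀ ± z_0.025×SE = 103 ± 1.960×1.9415
Acceptance region: (99.1947, 106.8053)
Under H₁ (μ = 108): z_high = (106.8053 - 108)/1.9415 = -0.6153, z_low = (99.1947 - 108)/1.9415 = -4.5353
β = P(not reject | H₁) = Φ(-0.6153) - Φ(-4.5353) ≈ 0.2692

Answer: β ≈ 0.2692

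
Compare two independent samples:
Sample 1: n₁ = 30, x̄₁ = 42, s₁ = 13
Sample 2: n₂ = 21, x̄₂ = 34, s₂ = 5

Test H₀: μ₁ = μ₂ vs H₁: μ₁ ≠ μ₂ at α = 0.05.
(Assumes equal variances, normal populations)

Answer: t = 2.6782, reject H₀

Derivation:
Pooled variance: s²_p = [29×13² + 20×5²]/(49) = 110.2245
s_p = 10.4988
SE = s_p×√(1/n₁ + 1/n₂) = 10.4988×√(1/30 + 1/21) = 2.9871
t = (x̄₁ - x̄₂)/SE = (42 - 34)/2.9871 = 2.6782
df = 49, t-critical = ±2.010
Decision: reject H₀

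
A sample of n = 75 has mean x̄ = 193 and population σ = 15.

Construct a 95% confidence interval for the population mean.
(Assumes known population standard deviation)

Answer: (189.6051, 196.3949)

Derivation:
Confidence level: 95%, α = 0.05
z_0.025 = 1.960
SE = σ/√n = 15/√75 = 1.7321
Margin of error = 1.960 × 1.7321 = 3.3949
CI: x̄ ± margin = 193 ± 3.3949
CI: (189.6051, 196.3949)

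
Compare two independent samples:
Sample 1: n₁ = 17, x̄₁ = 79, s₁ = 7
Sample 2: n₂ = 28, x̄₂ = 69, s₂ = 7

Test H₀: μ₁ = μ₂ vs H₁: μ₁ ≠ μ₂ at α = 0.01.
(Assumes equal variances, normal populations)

Answer: t = 4.6462, reject H₀

Derivation:
Pooled variance: s²_p = [16×7² + 27×7²]/(43) = 49.0000
s_p = 7.0000
SE = s_p×√(1/n₁ + 1/n₂) = 7.0000×√(1/17 + 1/28) = 2.1523
t = (x̄₁ - x̄₂)/SE = (79 - 69)/2.1523 = 4.6462
df = 43, t-critical = ±2.695
Decision: reject H₀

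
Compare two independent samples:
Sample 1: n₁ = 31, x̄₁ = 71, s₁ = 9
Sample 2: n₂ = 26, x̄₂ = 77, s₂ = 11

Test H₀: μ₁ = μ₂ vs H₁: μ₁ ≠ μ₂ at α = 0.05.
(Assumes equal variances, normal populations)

Pooled variance: s²_p = [30×9² + 25×11²]/(55) = 99.1818
s_p = 9.9590
SE = s_p×√(1/n₁ + 1/n₂) = 9.9590×√(1/31 + 1/26) = 2.6484
t = (x̄₁ - x̄₂)/SE = (71 - 77)/2.6484 = -2.2655
df = 55, t-critical = ±2.004
Decision: reject H₀

Answer: t = -2.2655, reject H₀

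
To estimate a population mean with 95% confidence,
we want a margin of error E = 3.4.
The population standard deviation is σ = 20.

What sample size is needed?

z_0.025 = 1.960
n = (z×σ/E)² = (1.960×20/3.4)²
n = 132.9273
Round up: n = 133

Answer: n = 133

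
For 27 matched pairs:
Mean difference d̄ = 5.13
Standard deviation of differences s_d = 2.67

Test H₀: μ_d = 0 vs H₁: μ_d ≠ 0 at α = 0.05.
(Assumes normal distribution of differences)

Answer: t = 9.9844, reject H₀

Derivation:
df = n - 1 = 26
SE = s_d/√n = 2.67/√27 = 0.5138
t = d̄/SE = 5.13/0.5138 = 9.9844
Critical value: t_{0.025,26} = ±2.056
p-value < 0.0001
Decision: reject H₀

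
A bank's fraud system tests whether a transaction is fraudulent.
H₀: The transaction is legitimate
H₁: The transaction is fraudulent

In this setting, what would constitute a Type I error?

Answer: Blocking a legitimate transaction as fraud

Derivation:
A Type I error (probability α) occurs when we reject a true H₀.
A Type II error (probability β) occurs when we fail to reject a false H₀.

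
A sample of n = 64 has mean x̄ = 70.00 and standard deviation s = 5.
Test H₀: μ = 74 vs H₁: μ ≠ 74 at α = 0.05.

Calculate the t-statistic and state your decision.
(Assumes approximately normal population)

Answer: t = -6.4000, reject H₀

Derivation:
df = n - 1 = 63
SE = s/√n = 5/√64 = 0.6250
t = (x̄ - μ₀)/SE = (70.00 - 74)/0.6250 = -6.4000
Critical value: t_{0.025,63} = ±1.998
p-value < 0.0001
Decision: reject H₀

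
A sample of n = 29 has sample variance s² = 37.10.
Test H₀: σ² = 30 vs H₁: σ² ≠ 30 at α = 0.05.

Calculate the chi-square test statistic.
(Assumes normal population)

Answer: χ² = 34.6267, fail to reject H₀

Derivation:
df = n - 1 = 28
χ² = (n-1)s²/σ₀² = 28×37.10/30 = 34.6267
Critical values: χ²_{0.975,28} = 15.308, χ²_{0.025,28} = 44.461
Rejection region: χ² < 15.308 or χ² > 44.461
Decision: fail to reject H₀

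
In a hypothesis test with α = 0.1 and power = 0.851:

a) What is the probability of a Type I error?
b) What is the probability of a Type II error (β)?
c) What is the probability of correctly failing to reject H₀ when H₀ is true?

Answer: a) 0.1, b) 0.149, c) 0.9

Derivation:
a) Type I error probability = α = 0.1
b) Power = P(reject H₀ | H₁ true) = 1 - β = 0.851, so Type II error probability = β = 1 - Power = 0.149
c) P(fail to reject H₀ | H₀ true) = 1 - α = 0.9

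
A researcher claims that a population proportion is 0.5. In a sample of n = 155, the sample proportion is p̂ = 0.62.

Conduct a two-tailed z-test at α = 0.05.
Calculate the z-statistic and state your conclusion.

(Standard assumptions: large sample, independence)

Answer: z = 2.9880, reject H₀

Derivation:
H₀: p = 0.5, H₁: p ≠ 0.5
Standard error: SE = √(p₀(1-p₀)/n) = √(0.5×0.5/155) = 0.040161
z-statistic: z = (p̂ - p₀)/SE = (0.62 - 0.5)/0.040161 = 2.9880
Critical value: z_0.025 = ±1.960
p-value = 0.0028
Decision: reject H₀ at α = 0.05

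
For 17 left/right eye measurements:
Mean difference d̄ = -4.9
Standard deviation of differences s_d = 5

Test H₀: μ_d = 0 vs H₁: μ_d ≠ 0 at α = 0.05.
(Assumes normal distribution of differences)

Answer: t = -4.0406, reject H₀

Derivation:
df = n - 1 = 16
SE = s_d/√n = 5/√17 = 1.2127
t = d̄/SE = -4.9/1.2127 = -4.0406
Critical value: t_{0.025,16} = ±2.120
p-value ≈ 0.0009
Decision: reject H₀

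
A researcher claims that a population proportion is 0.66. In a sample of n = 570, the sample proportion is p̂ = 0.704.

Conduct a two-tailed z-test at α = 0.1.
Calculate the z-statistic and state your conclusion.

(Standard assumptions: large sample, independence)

Answer: z = 2.2176, reject H₀

Derivation:
H₀: p = 0.66, H₁: p ≠ 0.66
Standard error: SE = √(p₀(1-p₀)/n) = √(0.66×0.34/570) = 0.019841
z-statistic: z = (p̂ - p₀)/SE = (0.704 - 0.66)/0.019841 = 2.2176
Critical value: z_0.05 = ±1.645
p-value = 0.0266
Decision: reject H₀ at α = 0.1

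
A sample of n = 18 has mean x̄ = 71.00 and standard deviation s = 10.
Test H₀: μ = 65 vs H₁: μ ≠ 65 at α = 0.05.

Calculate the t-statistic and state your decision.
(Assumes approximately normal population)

df = n - 1 = 17
SE = s/√n = 10/√18 = 2.3570
t = (x̄ - μ₀)/SE = (71.00 - 65)/2.3570 = 2.5456
Critical value: t_{0.025,17} = ±2.110
p-value ≈ 0.0209
Decision: reject H₀

Answer: t = 2.5456, reject H₀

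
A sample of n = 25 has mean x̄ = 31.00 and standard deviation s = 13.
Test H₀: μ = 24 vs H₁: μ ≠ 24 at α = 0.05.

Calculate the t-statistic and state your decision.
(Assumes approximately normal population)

df = n - 1 = 24
SE = s/√n = 13/√25 = 2.6000
t = (x̄ - μ₀)/SE = (31.00 - 24)/2.6000 = 2.6923
Critical value: t_{0.025,24} = ±2.064
p-value ≈ 0.0127
Decision: reject H₀

Answer: t = 2.6923, reject H₀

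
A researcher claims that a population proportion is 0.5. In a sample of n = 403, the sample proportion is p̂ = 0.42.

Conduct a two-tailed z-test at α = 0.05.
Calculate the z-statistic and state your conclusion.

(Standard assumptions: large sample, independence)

H₀: p = 0.5, H₁: p ≠ 0.5
Standard error: SE = √(p₀(1-p₀)/n) = √(0.5×0.5/403) = 0.024907
z-statistic: z = (p̂ - p₀)/SE = (0.42 - 0.5)/0.024907 = -3.2119
Critical value: z_0.025 = ±1.960
p-value = 0.0013
Decision: reject H₀ at α = 0.05

Answer: z = -3.2119, reject H₀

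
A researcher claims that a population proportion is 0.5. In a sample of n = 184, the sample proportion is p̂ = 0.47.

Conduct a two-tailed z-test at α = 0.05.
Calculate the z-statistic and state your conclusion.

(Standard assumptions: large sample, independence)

Answer: z = -0.8139, fail to reject H₀

Derivation:
H₀: p = 0.5, H₁: p ≠ 0.5
Standard error: SE = √(p₀(1-p₀)/n) = √(0.5×0.5/184) = 0.036860
z-statistic: z = (p̂ - p₀)/SE = (0.47 - 0.5)/0.036860 = -0.8139
Critical value: z_0.025 = ±1.960
p-value = 0.4157
Decision: fail to reject H₀ at α = 0.05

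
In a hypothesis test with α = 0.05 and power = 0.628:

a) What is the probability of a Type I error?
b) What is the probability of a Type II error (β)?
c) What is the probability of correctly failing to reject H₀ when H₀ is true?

a) Type I error probability = α = 0.05
b) Power = P(reject H₀ | H₁ true) = 1 - β = 0.628, so Type II error probability = β = 1 - Power = 0.372
c) P(fail to reject H₀ | H₀ true) = 1 - α = 0.95

Answer: a) 0.05, b) 0.372, c) 0.95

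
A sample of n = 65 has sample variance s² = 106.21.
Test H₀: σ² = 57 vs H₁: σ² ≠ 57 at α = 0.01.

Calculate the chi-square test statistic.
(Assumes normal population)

df = n - 1 = 64
χ² = (n-1)s²/σ₀² = 64×106.21/57 = 119.2533
Critical values: χ²_{0.995,64} = 38.610, χ²_{0.005,64} = 96.878
Rejection region: χ² < 38.610 or χ² > 96.878
Decision: reject H₀

Answer: χ² = 119.2533, reject H₀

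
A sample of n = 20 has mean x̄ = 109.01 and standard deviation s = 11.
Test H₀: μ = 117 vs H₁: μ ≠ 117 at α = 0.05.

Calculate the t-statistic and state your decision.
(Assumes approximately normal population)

Answer: t = -3.2484, reject H₀

Derivation:
df = n - 1 = 19
SE = s/√n = 11/√20 = 2.4597
t = (x̄ - μ₀)/SE = (109.01 - 117)/2.4597 = -3.2484
Critical value: t_{0.025,19} = ±2.093
p-value ≈ 0.0042
Decision: reject H₀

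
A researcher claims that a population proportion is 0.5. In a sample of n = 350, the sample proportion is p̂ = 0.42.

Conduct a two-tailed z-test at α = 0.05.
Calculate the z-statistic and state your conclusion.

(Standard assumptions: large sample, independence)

Answer: z = -2.9933, reject H₀

Derivation:
H₀: p = 0.5, H₁: p ≠ 0.5
Standard error: SE = √(p₀(1-p₀)/n) = √(0.5×0.5/350) = 0.026726
z-statistic: z = (p̂ - p₀)/SE = (0.42 - 0.5)/0.026726 = -2.9933
Critical value: z_0.025 = ±1.960
p-value = 0.0028
Decision: reject H₀ at α = 0.05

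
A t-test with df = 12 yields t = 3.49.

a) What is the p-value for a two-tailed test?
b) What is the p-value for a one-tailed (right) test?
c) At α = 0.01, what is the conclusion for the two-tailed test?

Answer: a) 0.0045, b) 0.0022, c) reject H₀

Derivation:
Using t-distribution with df = 12:
a) Two-tailed: p = 2×P(T > 3.49) = 0.0045
b) One-tailed: p = P(T > 3.49) = 0.0022
c) 0.0045 < 0.01, reject H₀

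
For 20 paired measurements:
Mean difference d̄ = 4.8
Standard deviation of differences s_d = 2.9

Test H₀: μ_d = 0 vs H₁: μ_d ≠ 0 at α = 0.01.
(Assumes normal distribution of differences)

df = n - 1 = 19
SE = s_d/√n = 2.9/√20 = 0.6485
t = d̄/SE = 4.8/0.6485 = 7.4017
Critical value: t_{0.005,19} = ±2.861
p-value < 0.0001
Decision: reject H₀

Answer: t = 7.4017, reject H₀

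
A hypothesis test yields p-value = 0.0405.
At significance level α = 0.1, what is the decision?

Answer: reject H₀

Derivation:
Compare p-value to α:
0.0405 < 0.1
Decision: reject H₀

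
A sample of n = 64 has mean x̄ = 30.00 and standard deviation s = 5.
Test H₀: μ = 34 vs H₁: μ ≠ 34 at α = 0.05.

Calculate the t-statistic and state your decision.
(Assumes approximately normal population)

df = n - 1 = 63
SE = s/√n = 5/√64 = 0.6250
t = (x̄ - μ₀)/SE = (30.00 - 34)/0.6250 = -6.4000
Critical value: t_{0.025,63} = ±1.998
p-value < 0.0001
Decision: reject H₀

Answer: t = -6.4000, reject H₀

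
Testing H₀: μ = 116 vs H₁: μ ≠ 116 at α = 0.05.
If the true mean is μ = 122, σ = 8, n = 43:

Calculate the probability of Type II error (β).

Answer: β ≈ 0.0015

Derivation:
SE = σ/√n = 8/√43 = 1.2200
Critical values: μ₀ ± z_0.025×SE = 116 ± 1.960×1.2200
Acceptance region: (113.6088, 118.3912)
Under H₁ (μ = 122): z_high = (118.3912 - 122)/1.2200 = -2.9580, z_low = (113.6088 - 122)/1.2200 = -6.8780
β = P(not reject | H₁) = Φ(-2.9580) - Φ(-6.8780) ≈ 0.0015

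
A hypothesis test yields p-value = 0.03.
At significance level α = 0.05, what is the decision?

Compare p-value to α:
0.03 < 0.05
Decision: reject H₀

Answer: reject H₀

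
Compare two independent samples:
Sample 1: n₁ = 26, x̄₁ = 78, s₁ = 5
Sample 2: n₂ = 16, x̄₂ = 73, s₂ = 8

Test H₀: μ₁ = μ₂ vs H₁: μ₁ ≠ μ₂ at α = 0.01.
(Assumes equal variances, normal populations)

Pooled variance: s²_p = [25×5² + 15×8²]/(40) = 39.6250
s_p = 6.2948
SE = s_p×√(1/n₁ + 1/n₂) = 6.2948×√(1/26 + 1/16) = 2.0001
t = (x̄₁ - x̄₂)/SE = (78 - 73)/2.0001 = 2.4999
df = 40, t-critical = ±2.704
Decision: fail to reject H₀

Answer: t = 2.4999, fail to reject H₀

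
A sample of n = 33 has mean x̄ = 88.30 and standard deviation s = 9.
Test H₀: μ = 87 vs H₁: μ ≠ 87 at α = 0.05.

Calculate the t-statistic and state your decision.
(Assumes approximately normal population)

Answer: t = 0.8298, fail to reject H₀

Derivation:
df = n - 1 = 32
SE = s/√n = 9/√33 = 1.5667
t = (x̄ - μ₀)/SE = (88.30 - 87)/1.5667 = 0.8298
Critical value: t_{0.025,32} = ±2.037
p-value ≈ 0.4128
Decision: fail to reject H₀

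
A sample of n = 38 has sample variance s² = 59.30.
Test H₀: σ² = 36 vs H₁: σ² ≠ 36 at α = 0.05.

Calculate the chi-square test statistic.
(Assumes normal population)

df = n - 1 = 37
χ² = (n-1)s²/σ₀² = 37×59.30/36 = 60.9472
Critical values: χ²_{0.975,37} = 22.106, χ²_{0.025,37} = 55.668
Rejection region: χ² < 22.106 or χ² > 55.668
Decision: reject H₀

Answer: χ² = 60.9472, reject H₀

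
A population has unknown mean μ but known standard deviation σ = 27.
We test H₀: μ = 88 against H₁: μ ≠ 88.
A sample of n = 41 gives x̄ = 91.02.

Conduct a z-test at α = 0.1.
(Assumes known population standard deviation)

Answer: z = 0.7162, fail to reject H₀

Derivation:
Standard error: SE = σ/√n = 27/√41 = 4.2167
z-statistic: z = (x̄ - μ₀)/SE = (91.02 - 88)/4.2167 = 0.7162
Critical value: ±1.645
p-value = 0.4739
Decision: fail to reject H₀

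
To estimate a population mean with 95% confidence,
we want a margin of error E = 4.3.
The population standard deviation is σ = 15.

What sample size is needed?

z_0.025 = 1.960
n = (z×σ/E)² = (1.960×15/4.3)²
n = 46.7474
Round up: n = 47

Answer: n = 47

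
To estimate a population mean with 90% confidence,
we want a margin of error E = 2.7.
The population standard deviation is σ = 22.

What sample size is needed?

z_0.05 = 1.645
n = (z×σ/E)² = (1.645×22/2.7)²
n = 179.6593
Round up: n = 180

Answer: n = 180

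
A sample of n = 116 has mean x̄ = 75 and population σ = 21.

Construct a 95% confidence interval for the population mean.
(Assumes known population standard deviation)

Confidence level: 95%, α = 0.05
z_0.025 = 1.960
SE = σ/√n = 21/√116 = 1.9498
Margin of error = 1.960 × 1.9498 = 3.8216
CI: x̄ ± margin = 75 ± 3.8216
CI: (71.1784, 78.8216)

Answer: (71.1784, 78.8216)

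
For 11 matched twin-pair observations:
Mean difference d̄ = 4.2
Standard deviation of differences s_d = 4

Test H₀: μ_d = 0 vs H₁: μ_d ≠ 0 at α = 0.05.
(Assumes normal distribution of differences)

Answer: t = 3.4826, reject H₀

Derivation:
df = n - 1 = 10
SE = s_d/√n = 4/√11 = 1.2060
t = d̄/SE = 4.2/1.2060 = 3.4826
Critical value: t_{0.025,10} = ±2.228
p-value ≈ 0.0059
Decision: reject H₀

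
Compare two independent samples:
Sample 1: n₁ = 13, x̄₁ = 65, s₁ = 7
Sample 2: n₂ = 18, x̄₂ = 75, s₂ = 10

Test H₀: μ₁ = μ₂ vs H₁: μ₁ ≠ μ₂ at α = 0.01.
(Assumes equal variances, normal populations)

Pooled variance: s²_p = [12×7² + 17×10²]/(29) = 78.8966
s_p = 8.8824
SE = s_p×√(1/n₁ + 1/n₂) = 8.8824×√(1/13 + 1/18) = 3.2330
t = (x̄₁ - x̄₂)/SE = (65 - 75)/3.2330 = -3.0931
df = 29, t-critical = ±2.756
Decision: reject H₀

Answer: t = -3.0931, reject H₀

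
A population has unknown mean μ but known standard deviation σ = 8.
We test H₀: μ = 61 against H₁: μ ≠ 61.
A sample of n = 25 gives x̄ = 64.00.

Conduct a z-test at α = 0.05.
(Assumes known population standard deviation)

Standard error: SE = σ/√n = 8/√25 = 1.6000
z-statistic: z = (x̄ - μ₀)/SE = (64.00 - 61)/1.6000 = 1.8750
Critical value: ±1.960
p-value = 0.0608
Decision: fail to reject H₀

Answer: z = 1.8750, fail to reject H₀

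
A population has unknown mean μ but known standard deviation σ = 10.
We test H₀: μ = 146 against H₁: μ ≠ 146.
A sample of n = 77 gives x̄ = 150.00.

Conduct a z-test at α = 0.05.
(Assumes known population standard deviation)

Standard error: SE = σ/√n = 10/√77 = 1.1396
z-statistic: z = (x̄ - μ₀)/SE = (150.00 - 146)/1.1396 = 3.5100
Critical value: ±1.960
p-value = 0.0004
Decision: reject H₀

Answer: z = 3.5100, reject H₀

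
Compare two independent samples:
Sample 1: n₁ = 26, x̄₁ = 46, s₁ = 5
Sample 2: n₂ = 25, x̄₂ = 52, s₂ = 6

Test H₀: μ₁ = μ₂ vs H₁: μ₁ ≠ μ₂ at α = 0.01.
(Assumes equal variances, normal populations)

Answer: t = -3.8858, reject H₀

Derivation:
Pooled variance: s²_p = [25×5² + 24×6²]/(49) = 30.3878
s_p = 5.5125
SE = s_p×√(1/n₁ + 1/n₂) = 5.5125×√(1/26 + 1/25) = 1.5441
t = (x̄₁ - x̄₂)/SE = (46 - 52)/1.5441 = -3.8858
df = 49, t-critical = ±2.680
Decision: reject H₀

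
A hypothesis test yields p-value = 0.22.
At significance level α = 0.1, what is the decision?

Compare p-value to α:
0.22 ≥ 0.1
Decision: fail to reject H₀

Answer: fail to reject H₀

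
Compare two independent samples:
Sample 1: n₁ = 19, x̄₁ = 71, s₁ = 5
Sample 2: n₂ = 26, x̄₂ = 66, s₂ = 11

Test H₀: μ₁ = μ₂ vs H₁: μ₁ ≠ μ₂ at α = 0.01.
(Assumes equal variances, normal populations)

Pooled variance: s²_p = [18×5² + 25×11²]/(43) = 80.8140
s_p = 8.9897
SE = s_p×√(1/n₁ + 1/n₂) = 8.9897×√(1/19 + 1/26) = 2.7132
t = (x̄₁ - x̄₂)/SE = (71 - 66)/2.7132 = 1.8428
df = 43, t-critical = ±2.695
Decision: fail to reject H₀

Answer: t = 1.8428, fail to reject H₀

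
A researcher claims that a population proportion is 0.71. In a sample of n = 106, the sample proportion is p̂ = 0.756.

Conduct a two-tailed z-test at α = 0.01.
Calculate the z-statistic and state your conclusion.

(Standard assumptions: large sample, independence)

Answer: z = 1.0437, fail to reject H₀

Derivation:
H₀: p = 0.71, H₁: p ≠ 0.71
Standard error: SE = √(p₀(1-p₀)/n) = √(0.71×0.29/106) = 0.044073
z-statistic: z = (p̂ - p₀)/SE = (0.756 - 0.71)/0.044073 = 1.0437
Critical value: z_0.005 = ±2.576
p-value = 0.2966
Decision: fail to reject H₀ at α = 0.01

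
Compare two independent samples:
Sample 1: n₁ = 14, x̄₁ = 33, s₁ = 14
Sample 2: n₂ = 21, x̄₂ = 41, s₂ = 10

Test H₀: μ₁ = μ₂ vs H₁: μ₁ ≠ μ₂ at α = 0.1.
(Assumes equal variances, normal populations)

Answer: t = -1.9751, reject H₀

Derivation:
Pooled variance: s²_p = [13×14² + 20×10²]/(33) = 137.8182
s_p = 11.7396
SE = s_p×√(1/n₁ + 1/n₂) = 11.7396×√(1/14 + 1/21) = 4.0505
t = (x̄₁ - x̄₂)/SE = (33 - 41)/4.0505 = -1.9751
df = 33, t-critical = ±1.692
Decision: reject H₀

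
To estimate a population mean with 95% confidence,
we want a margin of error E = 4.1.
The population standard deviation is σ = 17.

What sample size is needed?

Answer: n = 67

Derivation:
z_0.025 = 1.960
n = (z×σ/E)² = (1.960×17/4.1)²
n = 66.0454
Round up: n = 67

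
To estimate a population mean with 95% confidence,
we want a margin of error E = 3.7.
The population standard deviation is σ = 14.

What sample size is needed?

z_0.025 = 1.960
n = (z×σ/E)² = (1.960×14/3.7)²
n = 55.0003
Round up: n = 56

Answer: n = 56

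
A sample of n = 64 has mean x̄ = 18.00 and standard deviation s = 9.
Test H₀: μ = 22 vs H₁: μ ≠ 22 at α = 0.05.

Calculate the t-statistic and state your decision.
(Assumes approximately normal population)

Answer: t = -3.5556, reject H₀

Derivation:
df = n - 1 = 63
SE = s/√n = 9/√64 = 1.1250
t = (x̄ - μ₀)/SE = (18.00 - 22)/1.1250 = -3.5556
Critical value: t_{0.025,63} = ±1.998
p-value ≈ 0.0007
Decision: reject H₀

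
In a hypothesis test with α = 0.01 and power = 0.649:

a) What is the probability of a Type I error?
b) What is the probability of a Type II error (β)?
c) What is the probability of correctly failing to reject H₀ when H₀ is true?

a) Type I error probability = α = 0.01
b) Power = P(reject H₀ | H₁ true) = 1 - β = 0.649, so Type II error probability = β = 1 - Power = 0.351
c) P(fail to reject H₀ | H₀ true) = 1 - α = 0.99

Answer: a) 0.01, b) 0.351, c) 0.99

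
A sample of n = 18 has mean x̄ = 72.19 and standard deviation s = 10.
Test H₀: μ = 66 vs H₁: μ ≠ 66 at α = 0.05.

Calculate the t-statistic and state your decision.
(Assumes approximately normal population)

Answer: t = 2.6262, reject H₀

Derivation:
df = n - 1 = 17
SE = s/√n = 10/√18 = 2.3570
t = (x̄ - μ₀)/SE = (72.19 - 66)/2.3570 = 2.6262
Critical value: t_{0.025,17} = ±2.110
p-value ≈ 0.0177
Decision: reject H₀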